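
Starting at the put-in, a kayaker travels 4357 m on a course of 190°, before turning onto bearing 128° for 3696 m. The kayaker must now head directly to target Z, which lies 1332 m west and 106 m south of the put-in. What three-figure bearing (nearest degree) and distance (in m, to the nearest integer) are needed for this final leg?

332°, 7342 m

Leg 1 (190°, 4357 m): east 4357 sin 190° = -756.59, north 4357 cos 190° = -4290.81
Leg 2 (128°, 3696 m): east 3696 sin 128° = 2912.49, north 3696 cos 128° = -2275.48
Current position: (2155.90, -6566.29). Target: (-1332, -106). Remaining: Δeast = -3487.90, Δnorth = 6460.29.
Bearing = atan2(-3487.90, 6460.29) mod 360° = 331.64°; distance = √((-3487.90)² + (6460.29)²) = 7341.719 m.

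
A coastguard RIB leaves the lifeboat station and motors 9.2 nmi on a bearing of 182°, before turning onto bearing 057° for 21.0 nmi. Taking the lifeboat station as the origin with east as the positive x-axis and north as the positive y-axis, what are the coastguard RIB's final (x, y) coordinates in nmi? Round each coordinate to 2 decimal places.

Leg 1 (182°, 9.2 nmi): east 9.2 sin 182° = -0.32, north 9.2 cos 182° = -9.19
Leg 2 (057°, 21.0 nmi): east 21.0 sin 57° = 17.61, north 21.0 cos 57° = 11.44
Summing: 17.29 nmi east, 2.24 nmi north → (17.29, 2.24).

(17.29, 2.24)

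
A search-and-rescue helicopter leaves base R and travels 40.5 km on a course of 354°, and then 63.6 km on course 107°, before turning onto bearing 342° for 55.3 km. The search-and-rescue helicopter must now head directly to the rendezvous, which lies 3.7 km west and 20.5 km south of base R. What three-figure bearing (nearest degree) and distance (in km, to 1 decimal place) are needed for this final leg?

Leg 1 (354°, 40.5 km): east 40.5 sin 354° = -4.23, north 40.5 cos 354° = 40.28
Leg 2 (107°, 63.6 km): east 63.6 sin 107° = 60.82, north 63.6 cos 107° = -18.59
Leg 3 (342°, 55.3 km): east 55.3 sin 342° = -17.09, north 55.3 cos 342° = 52.59
Current position: (39.50, 74.28). Target: (-3.7, -20.5). Remaining: Δeast = -43.20, Δnorth = -94.78.
Bearing = atan2(-43.20, -94.78) mod 360° = 204.50°; distance = √((-43.20)² + (-94.78)²) = 104.157 km.

205°, 104.2 km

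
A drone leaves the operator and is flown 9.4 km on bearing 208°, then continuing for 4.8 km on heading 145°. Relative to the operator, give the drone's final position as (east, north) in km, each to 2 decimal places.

Leg 1 (208°, 9.4 km): east 9.4 sin 208° = -4.41, north 9.4 cos 208° = -8.30
Leg 2 (145°, 4.8 km): east 4.8 sin 145° = 2.75, north 4.8 cos 145° = -3.93
Summing: -1.66 km east, -12.23 km north → (-1.66, -12.23).

(-1.66, -12.23)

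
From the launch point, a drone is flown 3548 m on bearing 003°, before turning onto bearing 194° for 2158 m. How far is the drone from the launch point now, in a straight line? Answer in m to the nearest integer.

1488 m

Leg 1 (003°, 3548 m): east 3548 sin 3° = 185.69, north 3548 cos 3° = 3543.14
Leg 2 (194°, 2158 m): east 2158 sin 194° = -522.07, north 2158 cos 194° = -2093.90
Net: -336.38 east, 1449.24 north. Distance = √((-336.38)² + (1449.24)²) = 1487.765 m.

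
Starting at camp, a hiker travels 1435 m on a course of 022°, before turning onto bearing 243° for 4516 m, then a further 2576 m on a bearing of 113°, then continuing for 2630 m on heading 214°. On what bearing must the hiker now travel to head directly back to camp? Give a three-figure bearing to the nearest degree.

Leg 1 (022°, 1435 m): east 1435 sin 22° = 537.56, north 1435 cos 22° = 1330.51
Leg 2 (243°, 4516 m): east 4516 sin 243° = -4023.79, north 4516 cos 243° = -2050.22
Leg 3 (113°, 2576 m): east 2576 sin 113° = 2371.22, north 2576 cos 113° = -1006.52
Leg 4 (214°, 2630 m): east 2630 sin 214° = -1470.68, north 2630 cos 214° = -2180.37
Net displacement: -2585.68 east, -3906.60 north. Direction back to start is (2585.68, 3906.60): bearing = atan2(2585.68, 3906.60) mod 360° = 33.50° ≈ 033°.

033°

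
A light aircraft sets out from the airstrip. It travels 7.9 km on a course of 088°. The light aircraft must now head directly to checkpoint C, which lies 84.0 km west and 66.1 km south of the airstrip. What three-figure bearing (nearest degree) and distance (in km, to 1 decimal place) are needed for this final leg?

234°, 113.4 km

Leg 1 (088°, 7.9 km): east 7.9 sin 88° = 7.90, north 7.9 cos 88° = 0.28
Current position: (7.90, 0.28). Target: (-84.0, -66.1). Remaining: Δeast = -91.90, Δnorth = -66.38.
Bearing = atan2(-91.90, -66.38) mod 360° = 234.16°; distance = √((-91.90)² + (-66.38)²) = 113.360 km.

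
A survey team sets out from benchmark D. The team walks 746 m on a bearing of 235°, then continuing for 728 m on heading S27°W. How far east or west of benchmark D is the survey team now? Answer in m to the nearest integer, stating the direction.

Leg 1 (235°, 746 m): east 746 sin 235° = -611.09, north 746 cos 235° = -427.89
Leg 2 (S27°W, 728 m): east 728 sin 207° = -330.51, north 728 cos 207° = -648.65
Net east component: -941.59 m.

942 m west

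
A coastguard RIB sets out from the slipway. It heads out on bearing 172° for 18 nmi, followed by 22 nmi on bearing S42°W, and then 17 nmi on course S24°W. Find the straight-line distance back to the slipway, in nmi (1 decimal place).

Leg 1 (172°, 18 nmi): east 18 sin 172° = 2.51, north 18 cos 172° = -17.82
Leg 2 (S42°W, 22 nmi): east 22 sin 222° = -14.72, north 22 cos 222° = -16.35
Leg 3 (S24°W, 17 nmi): east 17 sin 204° = -6.91, north 17 cos 204° = -15.53
Net: -19.13 east, -49.70 north. Distance = √((-19.13)² + (-49.70)²) = 53.259 nmi.

53.3 nmi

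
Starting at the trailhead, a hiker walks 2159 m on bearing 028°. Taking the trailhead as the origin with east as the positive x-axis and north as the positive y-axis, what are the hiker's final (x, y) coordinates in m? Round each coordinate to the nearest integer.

Leg 1 (028°, 2159 m): east 2159 sin 28° = 1013.59, north 2159 cos 28° = 1906.28
Summing: 1013.59 m east, 1906.28 m north → (1014, 1906).

(1014, 1906)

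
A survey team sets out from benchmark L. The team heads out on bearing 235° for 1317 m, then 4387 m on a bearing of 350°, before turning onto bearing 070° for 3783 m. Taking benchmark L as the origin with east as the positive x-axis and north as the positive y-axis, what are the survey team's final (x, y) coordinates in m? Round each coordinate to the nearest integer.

(1714, 4859)

Leg 1 (235°, 1317 m): east 1317 sin 235° = -1078.82, north 1317 cos 235° = -755.40
Leg 2 (350°, 4387 m): east 4387 sin 350° = -761.79, north 4387 cos 350° = 4320.35
Leg 3 (070°, 3783 m): east 3783 sin 70° = 3554.86, north 3783 cos 70° = 1293.86
Summing: 1714.24 m east, 4858.81 m north → (1714, 4859).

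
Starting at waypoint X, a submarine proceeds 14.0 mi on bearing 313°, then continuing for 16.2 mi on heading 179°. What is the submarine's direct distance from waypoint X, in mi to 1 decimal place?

Leg 1 (313°, 14.0 mi): east 14.0 sin 313° = -10.24, north 14.0 cos 313° = 9.55
Leg 2 (179°, 16.2 mi): east 16.2 sin 179° = 0.28, north 16.2 cos 179° = -16.20
Net: -9.96 east, -6.65 north. Distance = √((-9.96)² + (-6.65)²) = 11.973 mi.

12.0 mi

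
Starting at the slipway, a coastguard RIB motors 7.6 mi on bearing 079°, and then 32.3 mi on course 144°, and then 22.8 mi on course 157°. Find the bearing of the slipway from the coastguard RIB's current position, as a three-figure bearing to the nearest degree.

322°

Leg 1 (079°, 7.6 mi): east 7.6 sin 79° = 7.46, north 7.6 cos 79° = 1.45
Leg 2 (144°, 32.3 mi): east 32.3 sin 144° = 18.99, north 32.3 cos 144° = -26.13
Leg 3 (157°, 22.8 mi): east 22.8 sin 157° = 8.91, north 22.8 cos 157° = -20.99
Net displacement: 35.35 east, -45.67 north. Direction back to start is (-35.35, 45.67): bearing = atan2(-35.35, 45.67) mod 360° = 322.25° ≈ 322°.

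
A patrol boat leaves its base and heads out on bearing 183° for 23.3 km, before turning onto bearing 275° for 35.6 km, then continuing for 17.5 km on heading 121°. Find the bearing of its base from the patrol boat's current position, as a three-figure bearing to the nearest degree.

037°

Leg 1 (183°, 23.3 km): east 23.3 sin 183° = -1.22, north 23.3 cos 183° = -23.27
Leg 2 (275°, 35.6 km): east 35.6 sin 275° = -35.46, north 35.6 cos 275° = 3.10
Leg 3 (121°, 17.5 km): east 17.5 sin 121° = 15.00, north 17.5 cos 121° = -9.01
Net displacement: -21.68 east, -29.18 north. Direction back to start is (21.68, 29.18): bearing = atan2(21.68, 29.18) mod 360° = 36.62° ≈ 037°.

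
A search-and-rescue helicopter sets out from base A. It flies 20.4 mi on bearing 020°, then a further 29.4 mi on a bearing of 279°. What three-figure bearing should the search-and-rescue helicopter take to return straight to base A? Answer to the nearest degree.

137°

Leg 1 (020°, 20.4 mi): east 20.4 sin 20° = 6.98, north 20.4 cos 20° = 19.17
Leg 2 (279°, 29.4 mi): east 29.4 sin 279° = -29.04, north 29.4 cos 279° = 4.60
Net displacement: -22.06 east, 23.77 north. Direction back to start is (22.06, -23.77): bearing = atan2(22.06, -23.77) mod 360° = 137.13° ≈ 137°.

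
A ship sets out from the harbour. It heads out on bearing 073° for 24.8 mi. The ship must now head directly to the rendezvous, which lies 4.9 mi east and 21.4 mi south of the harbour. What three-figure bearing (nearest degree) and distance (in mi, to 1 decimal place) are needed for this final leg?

Leg 1 (073°, 24.8 mi): east 24.8 sin 73° = 23.72, north 24.8 cos 73° = 7.25
Current position: (23.72, 7.25). Target: (4.9, -21.4). Remaining: Δeast = -18.82, Δnorth = -28.65.
Bearing = atan2(-18.82, -28.65) mod 360° = 213.29°; distance = √((-18.82)² + (-28.65)²) = 34.277 mi.

213°, 34.3 mi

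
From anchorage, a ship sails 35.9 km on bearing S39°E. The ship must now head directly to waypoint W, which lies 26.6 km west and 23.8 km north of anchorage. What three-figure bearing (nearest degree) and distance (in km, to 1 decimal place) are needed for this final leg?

316°, 71.4 km

Leg 1 (S39°E, 35.9 km): east 35.9 sin 141° = 22.59, north 35.9 cos 141° = -27.90
Current position: (22.59, -27.90). Target: (-26.6, 23.8). Remaining: Δeast = -49.19, Δnorth = 51.70.
Bearing = atan2(-49.19, 51.70) mod 360° = 316.42°; distance = √((-49.19)² + (51.70)²) = 71.364 km.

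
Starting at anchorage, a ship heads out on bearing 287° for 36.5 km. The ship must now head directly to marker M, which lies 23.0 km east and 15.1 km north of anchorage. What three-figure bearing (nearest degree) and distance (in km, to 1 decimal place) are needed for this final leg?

086°, 58.1 km

Leg 1 (287°, 36.5 km): east 36.5 sin 287° = -34.91, north 36.5 cos 287° = 10.67
Current position: (-34.91, 10.67). Target: (23.0, 15.1). Remaining: Δeast = 57.91, Δnorth = 4.43.
Bearing = atan2(57.91, 4.43) mod 360° = 85.63°; distance = √((57.91)² + (4.43)²) = 58.074 km.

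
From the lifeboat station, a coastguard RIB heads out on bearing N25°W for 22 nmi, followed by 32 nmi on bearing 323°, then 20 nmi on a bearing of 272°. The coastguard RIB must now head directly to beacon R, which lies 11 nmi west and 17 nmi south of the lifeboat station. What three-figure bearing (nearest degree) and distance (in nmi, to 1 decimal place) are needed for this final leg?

Leg 1 (N25°W, 22 nmi): east 22 sin 335° = -9.30, north 22 cos 335° = 19.94
Leg 2 (323°, 32 nmi): east 32 sin 323° = -19.26, north 32 cos 323° = 25.56
Leg 3 (272°, 20 nmi): east 20 sin 272° = -19.99, north 20 cos 272° = 0.70
Current position: (-48.54, 46.19). Target: (-11, -17). Remaining: Δeast = 37.54, Δnorth = -63.19.
Bearing = atan2(37.54, -63.19) mod 360° = 149.29°; distance = √((37.54)² + (-63.19)²) = 73.504 nmi.

149°, 73.5 nmi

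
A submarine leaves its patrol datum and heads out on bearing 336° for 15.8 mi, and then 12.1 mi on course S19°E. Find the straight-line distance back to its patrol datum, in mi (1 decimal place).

Leg 1 (336°, 15.8 mi): east 15.8 sin 336° = -6.43, north 15.8 cos 336° = 14.43
Leg 2 (S19°E, 12.1 mi): east 12.1 sin 161° = 3.94, north 12.1 cos 161° = -11.44
Net: -2.49 east, 2.99 north. Distance = √((-2.49)² + (2.99)²) = 3.892 mi.

3.9 mi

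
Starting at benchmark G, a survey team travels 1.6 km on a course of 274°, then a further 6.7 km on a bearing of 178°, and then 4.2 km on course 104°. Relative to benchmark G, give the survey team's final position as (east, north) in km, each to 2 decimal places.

(2.71, -7.60)

Leg 1 (274°, 1.6 km): east 1.6 sin 274° = -1.60, north 1.6 cos 274° = 0.11
Leg 2 (178°, 6.7 km): east 6.7 sin 178° = 0.23, north 6.7 cos 178° = -6.70
Leg 3 (104°, 4.2 km): east 4.2 sin 104° = 4.08, north 4.2 cos 104° = -1.02
Summing: 2.71 km east, -7.60 km north → (2.71, -7.60).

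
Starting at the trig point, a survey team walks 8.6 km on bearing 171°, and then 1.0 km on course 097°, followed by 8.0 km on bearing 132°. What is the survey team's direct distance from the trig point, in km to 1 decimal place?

Leg 1 (171°, 8.6 km): east 8.6 sin 171° = 1.35, north 8.6 cos 171° = -8.49
Leg 2 (097°, 1.0 km): east 1.0 sin 97° = 0.99, north 1.0 cos 97° = -0.12
Leg 3 (132°, 8.0 km): east 8.0 sin 132° = 5.95, north 8.0 cos 132° = -5.35
Net: 8.28 east, -13.97 north. Distance = √((8.28)² + (-13.97)²) = 16.240 km.

16.2 km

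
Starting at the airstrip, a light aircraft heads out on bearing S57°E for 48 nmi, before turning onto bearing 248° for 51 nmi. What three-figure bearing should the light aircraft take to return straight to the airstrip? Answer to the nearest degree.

Leg 1 (S57°E, 48 nmi): east 48 sin 123° = 40.26, north 48 cos 123° = -26.14
Leg 2 (248°, 51 nmi): east 51 sin 248° = -47.29, north 51 cos 248° = -19.10
Net displacement: -7.03 east, -45.25 north. Direction back to start is (7.03, 45.25): bearing = atan2(7.03, 45.25) mod 360° = 8.83° ≈ 009°.

009°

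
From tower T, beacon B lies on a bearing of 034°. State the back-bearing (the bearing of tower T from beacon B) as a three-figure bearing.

Back-bearing = 034° + 180° = 214°.

214°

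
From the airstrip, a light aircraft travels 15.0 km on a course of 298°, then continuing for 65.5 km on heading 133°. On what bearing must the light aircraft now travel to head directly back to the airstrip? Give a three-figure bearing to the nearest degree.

Leg 1 (298°, 15.0 km): east 15.0 sin 298° = -13.24, north 15.0 cos 298° = 7.04
Leg 2 (133°, 65.5 km): east 65.5 sin 133° = 47.90, north 65.5 cos 133° = -44.67
Net displacement: 34.66 east, -37.63 north. Direction back to start is (-34.66, 37.63): bearing = atan2(-34.66, 37.63) mod 360° = 317.35° ≈ 317°.

317°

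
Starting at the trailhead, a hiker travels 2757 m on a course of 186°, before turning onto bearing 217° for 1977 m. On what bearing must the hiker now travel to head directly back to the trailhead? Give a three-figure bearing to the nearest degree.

Leg 1 (186°, 2757 m): east 2757 sin 186° = -288.18, north 2757 cos 186° = -2741.90
Leg 2 (217°, 1977 m): east 1977 sin 217° = -1189.79, north 1977 cos 217° = -1578.90
Net displacement: -1477.97 east, -4320.80 north. Direction back to start is (1477.97, 4320.80): bearing = atan2(1477.97, 4320.80) mod 360° = 18.88° ≈ 019°.

019°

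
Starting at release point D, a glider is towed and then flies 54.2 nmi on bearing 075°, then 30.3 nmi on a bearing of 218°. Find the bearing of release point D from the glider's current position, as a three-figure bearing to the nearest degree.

286°

Leg 1 (075°, 54.2 nmi): east 54.2 sin 75° = 52.35, north 54.2 cos 75° = 14.03
Leg 2 (218°, 30.3 nmi): east 30.3 sin 218° = -18.65, north 30.3 cos 218° = -23.88
Net displacement: 33.70 east, -9.85 north. Direction back to start is (-33.70, 9.85): bearing = atan2(-33.70, 9.85) mod 360° = 286.29° ≈ 286°.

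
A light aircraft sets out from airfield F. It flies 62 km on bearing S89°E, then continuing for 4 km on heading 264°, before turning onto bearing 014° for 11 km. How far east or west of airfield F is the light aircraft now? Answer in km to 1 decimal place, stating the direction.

60.7 km east

Leg 1 (S89°E, 62 km): east 62 sin 91° = 61.99, north 62 cos 91° = -1.08
Leg 2 (264°, 4 km): east 4 sin 264° = -3.98, north 4 cos 264° = -0.42
Leg 3 (014°, 11 km): east 11 sin 14° = 2.66, north 11 cos 14° = 10.67
Net east component: 60.67 km.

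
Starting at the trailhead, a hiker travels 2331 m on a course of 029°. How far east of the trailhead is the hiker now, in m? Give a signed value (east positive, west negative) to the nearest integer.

1130 m

Leg 1 (029°, 2331 m): east 2331 sin 29° = 1130.09, north 2331 cos 29° = 2038.74
Net east component: 1130.09 m.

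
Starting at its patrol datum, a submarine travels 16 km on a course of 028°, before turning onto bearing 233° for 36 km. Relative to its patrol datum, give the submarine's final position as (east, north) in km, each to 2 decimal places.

Leg 1 (028°, 16 km): east 16 sin 28° = 7.51, north 16 cos 28° = 14.13
Leg 2 (233°, 36 km): east 36 sin 233° = -28.75, north 36 cos 233° = -21.67
Summing: -21.24 km east, -7.54 km north → (-21.24, -7.54).

(-21.24, -7.54)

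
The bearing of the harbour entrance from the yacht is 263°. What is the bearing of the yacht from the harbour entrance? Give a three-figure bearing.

Back-bearing = 263° − 180° = 083°.

083°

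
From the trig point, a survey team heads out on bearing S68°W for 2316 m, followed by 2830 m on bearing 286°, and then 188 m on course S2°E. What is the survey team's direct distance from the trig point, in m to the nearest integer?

Leg 1 (S68°W, 2316 m): east 2316 sin 248° = -2147.36, north 2316 cos 248° = -867.59
Leg 2 (286°, 2830 m): east 2830 sin 286° = -2720.37, north 2830 cos 286° = 780.05
Leg 3 (S2°E, 188 m): east 188 sin 178° = 6.56, north 188 cos 178° = -187.89
Net: -4861.17 east, -275.42 north. Distance = √((-4861.17)² + (-275.42)²) = 4868.963 m.

4869 m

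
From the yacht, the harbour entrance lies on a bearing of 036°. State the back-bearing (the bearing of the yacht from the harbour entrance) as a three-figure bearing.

Back-bearing = 036° + 180° = 216°.

216°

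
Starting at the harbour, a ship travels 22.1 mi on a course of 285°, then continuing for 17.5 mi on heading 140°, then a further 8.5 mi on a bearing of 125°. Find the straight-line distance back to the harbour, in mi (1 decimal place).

Leg 1 (285°, 22.1 mi): east 22.1 sin 285° = -21.35, north 22.1 cos 285° = 5.72
Leg 2 (140°, 17.5 mi): east 17.5 sin 140° = 11.25, north 17.5 cos 140° = -13.41
Leg 3 (125°, 8.5 mi): east 8.5 sin 125° = 6.96, north 8.5 cos 125° = -4.88
Net: -3.14 east, -12.56 north. Distance = √((-3.14)² + (-12.56)²) = 12.947 mi.

12.9 mi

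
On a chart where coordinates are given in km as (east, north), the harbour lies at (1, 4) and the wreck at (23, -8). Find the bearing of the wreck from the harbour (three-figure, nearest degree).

Δeast = 23 − 1 = 22.00; Δnorth = -8 − 4 = -12.00.
Bearing = atan2(Δeast, Δnorth) mod 360° = 118.61° ≈ 119°.

119°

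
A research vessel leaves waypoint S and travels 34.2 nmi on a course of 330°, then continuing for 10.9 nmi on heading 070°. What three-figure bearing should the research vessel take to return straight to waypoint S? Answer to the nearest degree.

168°

Leg 1 (330°, 34.2 nmi): east 34.2 sin 330° = -17.10, north 34.2 cos 330° = 29.62
Leg 2 (070°, 10.9 nmi): east 10.9 sin 70° = 10.24, north 10.9 cos 70° = 3.73
Net displacement: -6.86 east, 33.35 north. Direction back to start is (6.86, -33.35): bearing = atan2(6.86, -33.35) mod 360° = 168.38° ≈ 168°.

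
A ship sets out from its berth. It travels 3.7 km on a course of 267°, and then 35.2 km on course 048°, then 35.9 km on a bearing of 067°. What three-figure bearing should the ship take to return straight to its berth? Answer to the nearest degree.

236°

Leg 1 (267°, 3.7 km): east 3.7 sin 267° = -3.69, north 3.7 cos 267° = -0.19
Leg 2 (048°, 35.2 km): east 35.2 sin 48° = 26.16, north 35.2 cos 48° = 23.55
Leg 3 (067°, 35.9 km): east 35.9 sin 67° = 33.05, north 35.9 cos 67° = 14.03
Net displacement: 55.51 east, 37.39 north. Direction back to start is (-55.51, -37.39): bearing = atan2(-55.51, -37.39) mod 360° = 236.04° ≈ 236°.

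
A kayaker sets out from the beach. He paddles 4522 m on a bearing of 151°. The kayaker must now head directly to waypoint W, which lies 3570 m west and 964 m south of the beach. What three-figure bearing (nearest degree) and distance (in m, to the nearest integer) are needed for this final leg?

Leg 1 (151°, 4522 m): east 4522 sin 151° = 2192.31, north 4522 cos 151° = -3955.03
Current position: (2192.31, -3955.03). Target: (-3570, -964). Remaining: Δeast = -5762.31, Δnorth = 2991.03.
Bearing = atan2(-5762.31, 2991.03) mod 360° = 297.43°; distance = √((-5762.31)² + (2991.03)²) = 6492.339 m.

297°, 6492 m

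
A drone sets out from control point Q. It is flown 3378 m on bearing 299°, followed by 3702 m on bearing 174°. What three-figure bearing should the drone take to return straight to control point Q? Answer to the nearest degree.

Leg 1 (299°, 3378 m): east 3378 sin 299° = -2954.47, north 3378 cos 299° = 1637.69
Leg 2 (174°, 3702 m): east 3702 sin 174° = 386.96, north 3702 cos 174° = -3681.72
Net displacement: -2567.50 east, -2044.03 north. Direction back to start is (2567.50, 2044.03): bearing = atan2(2567.50, 2044.03) mod 360° = 51.48° ≈ 051°.

051°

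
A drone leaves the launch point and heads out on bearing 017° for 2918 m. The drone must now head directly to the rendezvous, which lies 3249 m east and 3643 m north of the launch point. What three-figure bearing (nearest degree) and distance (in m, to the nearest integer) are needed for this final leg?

Leg 1 (017°, 2918 m): east 2918 sin 17° = 853.14, north 2918 cos 17° = 2790.50
Current position: (853.14, 2790.50). Target: (3249, 3643). Remaining: Δeast = 2395.86, Δnorth = 852.50.
Bearing = atan2(2395.86, 852.50) mod 360° = 70.41°; distance = √((2395.86)² + (852.50)²) = 2543.011 m.

070°, 2543 m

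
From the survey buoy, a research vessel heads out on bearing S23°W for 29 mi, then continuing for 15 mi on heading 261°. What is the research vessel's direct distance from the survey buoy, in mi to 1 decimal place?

39.1 mi

Leg 1 (S23°W, 29 mi): east 29 sin 203° = -11.33, north 29 cos 203° = -26.69
Leg 2 (261°, 15 mi): east 15 sin 261° = -14.82, north 15 cos 261° = -2.35
Net: -26.15 east, -29.04 north. Distance = √((-26.15)² + (-29.04)²) = 39.077 mi.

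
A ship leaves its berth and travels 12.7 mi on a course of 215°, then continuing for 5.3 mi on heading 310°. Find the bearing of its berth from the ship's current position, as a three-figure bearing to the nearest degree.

Leg 1 (215°, 12.7 mi): east 12.7 sin 215° = -7.28, north 12.7 cos 215° = -10.40
Leg 2 (310°, 5.3 mi): east 5.3 sin 310° = -4.06, north 5.3 cos 310° = 3.41
Net displacement: -11.34 east, -7.00 north. Direction back to start is (11.34, 7.00): bearing = atan2(11.34, 7.00) mod 360° = 58.34° ≈ 058°.

058°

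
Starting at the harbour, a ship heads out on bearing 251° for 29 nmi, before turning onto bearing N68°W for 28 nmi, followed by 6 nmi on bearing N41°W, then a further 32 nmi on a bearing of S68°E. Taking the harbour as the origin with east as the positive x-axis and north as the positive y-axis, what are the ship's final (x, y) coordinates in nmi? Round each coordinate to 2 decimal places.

Leg 1 (251°, 29 nmi): east 29 sin 251° = -27.42, north 29 cos 251° = -9.44
Leg 2 (N68°W, 28 nmi): east 28 sin 292° = -25.96, north 28 cos 292° = 10.49
Leg 3 (N41°W, 6 nmi): east 6 sin 319° = -3.94, north 6 cos 319° = 4.53
Leg 4 (S68°E, 32 nmi): east 32 sin 112° = 29.67, north 32 cos 112° = -11.99
Summing: -27.65 nmi east, -6.41 nmi north → (-27.65, -6.41).

(-27.65, -6.41)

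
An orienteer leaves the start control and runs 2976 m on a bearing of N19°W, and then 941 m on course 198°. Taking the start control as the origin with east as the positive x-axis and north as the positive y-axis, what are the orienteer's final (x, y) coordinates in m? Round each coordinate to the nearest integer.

(-1260, 1919)

Leg 1 (N19°W, 2976 m): east 2976 sin 341° = -968.89, north 2976 cos 341° = 2813.86
Leg 2 (198°, 941 m): east 941 sin 198° = -290.78, north 941 cos 198° = -894.94
Summing: -1259.68 m east, 1918.92 m north → (-1260, 1919).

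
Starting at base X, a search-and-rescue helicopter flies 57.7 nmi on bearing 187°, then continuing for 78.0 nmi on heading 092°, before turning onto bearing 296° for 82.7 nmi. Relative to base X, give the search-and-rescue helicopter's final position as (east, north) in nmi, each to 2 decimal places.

(-3.41, -23.74)

Leg 1 (187°, 57.7 nmi): east 57.7 sin 187° = -7.03, north 57.7 cos 187° = -57.27
Leg 2 (092°, 78.0 nmi): east 78.0 sin 92° = 77.95, north 78.0 cos 92° = -2.72
Leg 3 (296°, 82.7 nmi): east 82.7 sin 296° = -74.33, north 82.7 cos 296° = 36.25
Summing: -3.41 nmi east, -23.74 nmi north → (-3.41, -23.74).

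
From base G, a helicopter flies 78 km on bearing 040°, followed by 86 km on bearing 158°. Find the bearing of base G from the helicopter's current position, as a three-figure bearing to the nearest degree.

Leg 1 (040°, 78 km): east 78 sin 40° = 50.14, north 78 cos 40° = 59.75
Leg 2 (158°, 86 km): east 86 sin 158° = 32.22, north 86 cos 158° = -79.74
Net displacement: 82.35 east, -19.99 north. Direction back to start is (-82.35, 19.99): bearing = atan2(-82.35, 19.99) mod 360° = 283.64° ≈ 284°.

284°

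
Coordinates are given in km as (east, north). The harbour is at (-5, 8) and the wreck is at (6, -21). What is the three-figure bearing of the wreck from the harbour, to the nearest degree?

159°

Δeast = 6 − -5 = 11.00; Δnorth = -21 − 8 = -29.00.
Bearing = atan2(Δeast, Δnorth) mod 360° = 159.23° ≈ 159°.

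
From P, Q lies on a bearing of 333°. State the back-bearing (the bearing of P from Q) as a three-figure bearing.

153°

Back-bearing = 333° − 180° = 153°.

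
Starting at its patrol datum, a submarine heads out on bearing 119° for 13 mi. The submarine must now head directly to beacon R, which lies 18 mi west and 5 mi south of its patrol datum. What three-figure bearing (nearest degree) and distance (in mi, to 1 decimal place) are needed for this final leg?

273°, 29.4 mi

Leg 1 (119°, 13 mi): east 13 sin 119° = 11.37, north 13 cos 119° = -6.30
Current position: (11.37, -6.30). Target: (-18, -5). Remaining: Δeast = -29.37, Δnorth = 1.30.
Bearing = atan2(-29.37, 1.30) mod 360° = 272.54°; distance = √((-29.37)² + (1.30)²) = 29.399 mi.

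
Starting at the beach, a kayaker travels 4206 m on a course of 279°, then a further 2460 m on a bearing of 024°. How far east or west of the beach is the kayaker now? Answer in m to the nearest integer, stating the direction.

3154 m west

Leg 1 (279°, 4206 m): east 4206 sin 279° = -4154.22, north 4206 cos 279° = 657.96
Leg 2 (024°, 2460 m): east 2460 sin 24° = 1000.57, north 2460 cos 24° = 2247.32
Net east component: -3153.65 m.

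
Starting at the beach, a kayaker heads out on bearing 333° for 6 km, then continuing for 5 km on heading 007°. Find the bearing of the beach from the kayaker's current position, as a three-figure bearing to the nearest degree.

168°

Leg 1 (333°, 6 km): east 6 sin 333° = -2.72, north 6 cos 333° = 5.35
Leg 2 (007°, 5 km): east 5 sin 7° = 0.61, north 5 cos 7° = 4.96
Net displacement: -2.11 east, 10.31 north. Direction back to start is (2.11, -10.31): bearing = atan2(2.11, -10.31) mod 360° = 168.41° ≈ 168°.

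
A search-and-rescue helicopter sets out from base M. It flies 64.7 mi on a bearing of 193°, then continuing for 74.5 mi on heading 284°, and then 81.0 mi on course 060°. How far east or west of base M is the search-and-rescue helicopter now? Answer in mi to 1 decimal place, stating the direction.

Leg 1 (193°, 64.7 mi): east 64.7 sin 193° = -14.55, north 64.7 cos 193° = -63.04
Leg 2 (284°, 74.5 mi): east 74.5 sin 284° = -72.29, north 74.5 cos 284° = 18.02
Leg 3 (060°, 81.0 mi): east 81.0 sin 60° = 70.15, north 81.0 cos 60° = 40.50
Net east component: -16.69 mi.

16.7 mi west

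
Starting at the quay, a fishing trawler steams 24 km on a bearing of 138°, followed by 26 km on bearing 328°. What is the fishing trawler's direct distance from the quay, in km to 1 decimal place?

4.8 km

Leg 1 (138°, 24 km): east 24 sin 138° = 16.06, north 24 cos 138° = -17.84
Leg 2 (328°, 26 km): east 26 sin 328° = -13.78, north 26 cos 328° = 22.05
Net: 2.28 east, 4.21 north. Distance = √((2.28)² + (4.21)²) = 4.792 km.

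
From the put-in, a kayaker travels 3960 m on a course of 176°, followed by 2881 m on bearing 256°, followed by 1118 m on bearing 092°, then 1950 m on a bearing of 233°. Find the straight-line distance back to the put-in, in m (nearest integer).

Leg 1 (176°, 3960 m): east 3960 sin 176° = 276.24, north 3960 cos 176° = -3950.35
Leg 2 (256°, 2881 m): east 2881 sin 256° = -2795.42, north 2881 cos 256° = -696.98
Leg 3 (092°, 1118 m): east 1118 sin 92° = 1117.32, north 1118 cos 92° = -39.02
Leg 4 (233°, 1950 m): east 1950 sin 233° = -1557.34, north 1950 cos 233° = -1173.54
Net: -2959.21 east, -5859.89 north. Distance = √((-2959.21)² + (-5859.89)²) = 6564.692 m.

6565 m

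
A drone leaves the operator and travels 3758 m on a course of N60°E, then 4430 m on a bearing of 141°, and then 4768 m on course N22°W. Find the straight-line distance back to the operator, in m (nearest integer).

5126 m

Leg 1 (N60°E, 3758 m): east 3758 sin 60° = 3254.52, north 3758 cos 60° = 1879.00
Leg 2 (141°, 4430 m): east 4430 sin 141° = 2787.89, north 4430 cos 141° = -3442.76
Leg 3 (N22°W, 4768 m): east 4768 sin 338° = -1786.12, north 4768 cos 338° = 4420.81
Net: 4256.29 east, 2857.06 north. Distance = √((4256.29)² + (2857.06)²) = 5126.281 m.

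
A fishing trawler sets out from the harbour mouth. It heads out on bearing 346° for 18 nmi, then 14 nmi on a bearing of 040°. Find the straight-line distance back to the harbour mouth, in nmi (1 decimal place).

Leg 1 (346°, 18 nmi): east 18 sin 346° = -4.35, north 18 cos 346° = 17.47
Leg 2 (040°, 14 nmi): east 14 sin 40° = 9.00, north 14 cos 40° = 10.72
Net: 4.64 east, 28.19 north. Distance = √((4.64)² + (28.19)²) = 28.570 nmi.

28.6 nmi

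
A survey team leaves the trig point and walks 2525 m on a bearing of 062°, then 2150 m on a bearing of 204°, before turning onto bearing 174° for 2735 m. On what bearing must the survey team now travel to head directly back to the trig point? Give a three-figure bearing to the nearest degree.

335°

Leg 1 (062°, 2525 m): east 2525 sin 62° = 2229.44, north 2525 cos 62° = 1185.42
Leg 2 (204°, 2150 m): east 2150 sin 204° = -874.48, north 2150 cos 204° = -1964.12
Leg 3 (174°, 2735 m): east 2735 sin 174° = 285.89, north 2735 cos 174° = -2720.02
Net displacement: 1640.84 east, -3498.72 north. Direction back to start is (-1640.84, 3498.72): bearing = atan2(-1640.84, 3498.72) mod 360° = 334.87° ≈ 335°.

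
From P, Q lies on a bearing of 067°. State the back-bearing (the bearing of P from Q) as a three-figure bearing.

Back-bearing = 067° + 180° = 247°.

247°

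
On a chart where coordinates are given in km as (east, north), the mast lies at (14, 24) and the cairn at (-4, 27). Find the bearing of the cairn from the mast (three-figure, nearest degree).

279°

Δeast = -4 − 14 = -18.00; Δnorth = 27 − 24 = 3.00.
Bearing = atan2(Δeast, Δnorth) mod 360° = 279.46° ≈ 279°.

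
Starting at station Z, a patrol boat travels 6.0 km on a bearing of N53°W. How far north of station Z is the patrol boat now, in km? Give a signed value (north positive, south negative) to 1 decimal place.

Leg 1 (N53°W, 6.0 km): east 6.0 sin 307° = -4.79, north 6.0 cos 307° = 3.61
Net north component: 3.61 km.

3.6 km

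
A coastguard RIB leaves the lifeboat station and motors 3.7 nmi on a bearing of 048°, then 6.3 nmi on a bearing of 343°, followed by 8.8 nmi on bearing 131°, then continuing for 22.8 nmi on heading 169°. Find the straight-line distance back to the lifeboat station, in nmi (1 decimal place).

Leg 1 (048°, 3.7 nmi): east 3.7 sin 48° = 2.75, north 3.7 cos 48° = 2.48
Leg 2 (343°, 6.3 nmi): east 6.3 sin 343° = -1.84, north 6.3 cos 343° = 6.02
Leg 3 (131°, 8.8 nmi): east 8.8 sin 131° = 6.64, north 8.8 cos 131° = -5.77
Leg 4 (169°, 22.8 nmi): east 22.8 sin 169° = 4.35, north 22.8 cos 169° = -22.38
Net: 11.90 east, -19.65 north. Distance = √((11.90)² + (-19.65)²) = 22.976 nmi.

23.0 nmi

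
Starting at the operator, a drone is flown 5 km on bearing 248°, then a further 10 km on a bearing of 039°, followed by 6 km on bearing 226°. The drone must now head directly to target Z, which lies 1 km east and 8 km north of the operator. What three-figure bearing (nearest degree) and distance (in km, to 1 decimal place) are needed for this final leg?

Leg 1 (248°, 5 km): east 5 sin 248° = -4.64, north 5 cos 248° = -1.87
Leg 2 (039°, 10 km): east 10 sin 39° = 6.29, north 10 cos 39° = 7.77
Leg 3 (226°, 6 km): east 6 sin 226° = -4.32, north 6 cos 226° = -4.17
Current position: (-2.66, 1.73). Target: (1, 8). Remaining: Δeast = 3.66, Δnorth = 6.27.
Bearing = atan2(3.66, 6.27) mod 360° = 30.27°; distance = √((3.66)² + (6.27)²) = 7.259 km.

030°, 7.3 km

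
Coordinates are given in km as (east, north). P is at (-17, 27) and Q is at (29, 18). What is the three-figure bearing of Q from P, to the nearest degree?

101°

Δeast = 29 − -17 = 46.00; Δnorth = 18 − 27 = -9.00.
Bearing = atan2(Δeast, Δnorth) mod 360° = 101.07° ≈ 101°.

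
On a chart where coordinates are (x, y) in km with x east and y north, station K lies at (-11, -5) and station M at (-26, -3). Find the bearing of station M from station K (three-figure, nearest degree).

278°

Δeast = -26 − -11 = -15.00; Δnorth = -3 − -5 = 2.00.
Bearing = atan2(Δeast, Δnorth) mod 360° = 277.59° ≈ 278°.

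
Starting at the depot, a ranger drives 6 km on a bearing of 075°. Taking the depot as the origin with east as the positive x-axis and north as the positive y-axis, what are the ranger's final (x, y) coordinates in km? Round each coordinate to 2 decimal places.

(5.80, 1.55)

Leg 1 (075°, 6 km): east 6 sin 75° = 5.80, north 6 cos 75° = 1.55
Summing: 5.80 km east, 1.55 km north → (5.80, 1.55).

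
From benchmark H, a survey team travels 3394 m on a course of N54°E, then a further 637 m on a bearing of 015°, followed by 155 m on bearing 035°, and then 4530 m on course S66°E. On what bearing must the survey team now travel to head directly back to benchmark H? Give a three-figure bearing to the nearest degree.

263°

Leg 1 (N54°E, 3394 m): east 3394 sin 54° = 2745.80, north 3394 cos 54° = 1994.94
Leg 2 (015°, 637 m): east 637 sin 15° = 164.87, north 637 cos 15° = 615.29
Leg 3 (035°, 155 m): east 155 sin 35° = 88.90, north 155 cos 35° = 126.97
Leg 4 (S66°E, 4530 m): east 4530 sin 114° = 4138.36, north 4530 cos 114° = -1842.52
Net displacement: 7137.94 east, 894.69 north. Direction back to start is (-7137.94, -894.69): bearing = atan2(-7137.94, -894.69) mod 360° = 262.86° ≈ 263°.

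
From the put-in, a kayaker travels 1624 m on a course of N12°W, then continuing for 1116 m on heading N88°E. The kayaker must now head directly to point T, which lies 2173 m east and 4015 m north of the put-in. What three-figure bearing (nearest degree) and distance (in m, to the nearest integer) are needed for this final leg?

Leg 1 (N12°W, 1624 m): east 1624 sin 348° = -337.65, north 1624 cos 348° = 1588.51
Leg 2 (N88°E, 1116 m): east 1116 sin 88° = 1115.32, north 1116 cos 88° = 38.95
Current position: (777.67, 1627.46). Target: (2173, 4015). Remaining: Δeast = 1395.33, Δnorth = 2387.54.
Bearing = atan2(1395.33, 2387.54) mod 360° = 30.30°; distance = √((1395.33)² + (2387.54)²) = 2765.374 m.

030°, 2765 m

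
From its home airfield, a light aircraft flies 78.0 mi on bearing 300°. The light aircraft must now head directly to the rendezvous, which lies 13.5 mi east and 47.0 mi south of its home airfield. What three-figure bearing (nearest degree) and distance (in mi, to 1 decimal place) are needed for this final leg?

Leg 1 (300°, 78.0 mi): east 78.0 sin 300° = -67.55, north 78.0 cos 300° = 39.00
Current position: (-67.55, 39.00). Target: (13.5, -47.0). Remaining: Δeast = 81.05, Δnorth = -86.00.
Bearing = atan2(81.05, -86.00) mod 360° = 136.70°; distance = √((81.05)² + (-86.00)²) = 118.174 mi.

137°, 118.2 mi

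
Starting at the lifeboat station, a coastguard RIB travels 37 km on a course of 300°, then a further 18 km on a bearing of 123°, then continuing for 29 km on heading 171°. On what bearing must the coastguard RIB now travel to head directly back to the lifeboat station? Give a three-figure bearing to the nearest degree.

032°

Leg 1 (300°, 37 km): east 37 sin 300° = -32.04, north 37 cos 300° = 18.50
Leg 2 (123°, 18 km): east 18 sin 123° = 15.10, north 18 cos 123° = -9.80
Leg 3 (171°, 29 km): east 29 sin 171° = 4.54, north 29 cos 171° = -28.64
Net displacement: -12.41 east, -19.95 north. Direction back to start is (12.41, 19.95): bearing = atan2(12.41, 19.95) mod 360° = 31.89° ≈ 032°.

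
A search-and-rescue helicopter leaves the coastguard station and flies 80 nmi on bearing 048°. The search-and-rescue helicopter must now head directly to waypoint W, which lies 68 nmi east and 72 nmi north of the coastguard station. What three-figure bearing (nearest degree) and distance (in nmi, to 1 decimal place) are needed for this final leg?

025°, 20.4 nmi

Leg 1 (048°, 80 nmi): east 80 sin 48° = 59.45, north 80 cos 48° = 53.53
Current position: (59.45, 53.53). Target: (68, 72). Remaining: Δeast = 8.55, Δnorth = 18.47.
Bearing = atan2(8.55, 18.47) mod 360° = 24.84°; distance = √((8.55)² + (18.47)²) = 20.352 nmi.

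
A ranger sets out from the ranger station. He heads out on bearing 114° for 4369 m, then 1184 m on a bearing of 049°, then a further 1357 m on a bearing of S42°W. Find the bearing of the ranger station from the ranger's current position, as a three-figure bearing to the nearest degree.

297°

Leg 1 (114°, 4369 m): east 4369 sin 114° = 3991.28, north 4369 cos 114° = -1777.03
Leg 2 (049°, 1184 m): east 1184 sin 49° = 893.58, north 1184 cos 49° = 776.77
Leg 3 (S42°W, 1357 m): east 1357 sin 222° = -908.01, north 1357 cos 222° = -1008.45
Net displacement: 3976.85 east, -2008.71 north. Direction back to start is (-3976.85, 2008.71): bearing = atan2(-3976.85, 2008.71) mod 360° = 296.80° ≈ 297°.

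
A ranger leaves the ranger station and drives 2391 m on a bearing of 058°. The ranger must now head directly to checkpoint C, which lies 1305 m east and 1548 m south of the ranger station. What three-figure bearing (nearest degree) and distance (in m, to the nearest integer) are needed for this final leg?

Leg 1 (058°, 2391 m): east 2391 sin 58° = 2027.68, north 2391 cos 58° = 1267.04
Current position: (2027.68, 1267.04). Target: (1305, -1548). Remaining: Δeast = -722.68, Δnorth = -2815.04.
Bearing = atan2(-722.68, -2815.04) mod 360° = 194.40°; distance = √((-722.68)² + (-2815.04)²) = 2906.321 m.

194°, 2906 m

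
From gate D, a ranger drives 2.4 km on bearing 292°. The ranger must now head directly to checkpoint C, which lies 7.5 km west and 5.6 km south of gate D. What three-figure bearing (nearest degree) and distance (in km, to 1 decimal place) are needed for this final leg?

219°, 8.4 km

Leg 1 (292°, 2.4 km): east 2.4 sin 292° = -2.23, north 2.4 cos 292° = 0.90
Current position: (-2.23, 0.90). Target: (-7.5, -5.6). Remaining: Δeast = -5.27, Δnorth = -6.50.
Bearing = atan2(-5.27, -6.50) mod 360° = 219.06°; distance = √((-5.27)² + (-6.50)²) = 8.370 km.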